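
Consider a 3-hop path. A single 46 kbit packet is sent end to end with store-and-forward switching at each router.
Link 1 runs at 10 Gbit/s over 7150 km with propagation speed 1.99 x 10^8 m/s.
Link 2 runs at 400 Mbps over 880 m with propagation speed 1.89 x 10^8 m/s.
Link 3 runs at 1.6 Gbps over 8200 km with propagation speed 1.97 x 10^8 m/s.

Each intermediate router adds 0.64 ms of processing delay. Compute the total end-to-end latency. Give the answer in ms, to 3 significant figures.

79.0 ms

L = 46000 bits.
Transmission delays (L/R per hop): 0.0046, 0.115, 0.02875 ms; sum = 0.14835 ms.
Propagation delays (d/s per hop): 35.9296, 0.00465608, 41.6244 ms; sum = 77.5587 ms.
Processing at 2 router(s): 2 × 0.64 ms = 1.28 ms.
End-to-end = 79.0 ms.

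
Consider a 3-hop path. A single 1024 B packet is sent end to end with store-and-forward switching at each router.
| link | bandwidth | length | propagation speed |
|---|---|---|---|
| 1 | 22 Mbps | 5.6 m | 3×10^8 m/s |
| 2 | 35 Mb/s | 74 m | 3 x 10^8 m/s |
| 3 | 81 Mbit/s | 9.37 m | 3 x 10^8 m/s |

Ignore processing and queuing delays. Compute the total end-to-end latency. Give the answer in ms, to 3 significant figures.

L = 1024 × 8 = 8192 bits.
Transmission delays (L/R per hop): 0.372364, 0.234057, 0.101136 ms; sum = 0.707557 ms.
Propagation delays (d/s per hop): 1.86667e-05, 0.000246667, 3.12333e-05 ms; sum = 0.000296567 ms.
End-to-end = 0.708 ms.

0.708 ms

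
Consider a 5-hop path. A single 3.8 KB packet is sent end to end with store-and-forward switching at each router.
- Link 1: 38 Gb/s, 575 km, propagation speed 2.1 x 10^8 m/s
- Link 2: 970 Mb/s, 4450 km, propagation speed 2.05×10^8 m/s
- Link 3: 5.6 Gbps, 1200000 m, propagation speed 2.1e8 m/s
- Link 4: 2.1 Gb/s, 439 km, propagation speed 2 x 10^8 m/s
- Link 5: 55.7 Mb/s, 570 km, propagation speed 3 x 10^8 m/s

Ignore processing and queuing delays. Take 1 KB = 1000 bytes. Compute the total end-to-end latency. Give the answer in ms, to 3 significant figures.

34.9 ms

L = 30400 bits.
Transmission delays (L/R per hop): 0.0008, 0.0313402, 0.00542857, 0.0144762, 0.545781 ms; sum = 0.597826 ms.
Propagation delays (d/s per hop): 2.7381, 21.7073, 5.71429, 2.195, 1.9 ms; sum = 34.2547 ms.
End-to-end = 34.9 ms.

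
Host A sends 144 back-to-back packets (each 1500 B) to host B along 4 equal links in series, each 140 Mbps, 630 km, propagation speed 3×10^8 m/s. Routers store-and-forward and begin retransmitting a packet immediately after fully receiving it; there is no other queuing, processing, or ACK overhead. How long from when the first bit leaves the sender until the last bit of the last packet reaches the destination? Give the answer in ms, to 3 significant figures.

Per-hop transmission t_tx = L/R = 12000/140000000 = 0.0857143 ms.
Per-hop propagation t_prop = 630000/300000000 = 2.1 ms.
Pipeline fill: first packet needs 4·t_tx to clear all hops; remaining 143 packets each add one t_tx.
Total = (4+144-1)·t_tx + 4·t_prop = 147·0.0857143 + 4·2.1 = 21.0 ms.

21.0 ms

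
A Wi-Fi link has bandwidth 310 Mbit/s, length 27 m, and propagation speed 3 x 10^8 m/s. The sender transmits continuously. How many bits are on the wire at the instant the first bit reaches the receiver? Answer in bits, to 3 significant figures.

27.9 bits

Propagation delay = 27 / 300000000 = 9e-08 s.
BDP = R × t_prop = 310000000 × 9e-08 = 27.9 bits.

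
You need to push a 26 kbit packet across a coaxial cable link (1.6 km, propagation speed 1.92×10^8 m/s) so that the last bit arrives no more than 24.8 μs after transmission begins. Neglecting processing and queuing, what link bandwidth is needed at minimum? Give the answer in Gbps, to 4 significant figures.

1.579 Gbps

Propagation delay = 1600 / 192000000 = 8.33333 μs.
Transmission budget = 24.8 − 8.33333 = 16.4667 μs.
R ≥ L / t_tx = 26000 bits / 1.64667e-05 s = 1.579 Gbps.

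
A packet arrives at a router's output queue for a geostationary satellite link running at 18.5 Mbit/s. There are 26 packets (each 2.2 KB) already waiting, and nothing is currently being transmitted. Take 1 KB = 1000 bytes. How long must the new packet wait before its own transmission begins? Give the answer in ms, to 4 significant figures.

Each queued packet: L/R = 17600/18500000 = 0.951351 ms.
26 queued → 24.7351 ms.
Queuing delay = 24.74 ms.

24.74 ms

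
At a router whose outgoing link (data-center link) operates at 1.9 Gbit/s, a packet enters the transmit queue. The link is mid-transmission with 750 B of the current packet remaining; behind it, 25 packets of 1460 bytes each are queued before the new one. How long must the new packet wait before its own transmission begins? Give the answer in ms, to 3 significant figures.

Each queued packet: L/R = 11680/1900000000 = 0.00614737 ms.
25 queued → 0.153684 ms.
Plus remaining 6000 bits of current packet: 0.00315789 ms.
Queuing delay = 0.157 ms.

0.157 ms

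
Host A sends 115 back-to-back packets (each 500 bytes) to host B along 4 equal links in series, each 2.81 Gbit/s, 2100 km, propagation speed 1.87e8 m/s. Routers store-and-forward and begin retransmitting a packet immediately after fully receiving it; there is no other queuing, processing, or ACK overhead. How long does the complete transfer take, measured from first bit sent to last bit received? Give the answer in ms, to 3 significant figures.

45.1 ms

Per-hop transmission t_tx = L/R = 4000/2810000000 = 0.00142349 ms.
Per-hop propagation t_prop = 2100000/187000000 = 11.2299 ms.
Pipeline fill: first packet needs 4·t_tx to clear all hops; remaining 114 packets each add one t_tx.
Total = (4+115-1)·t_tx + 4·t_prop = 118·0.00142349 + 4·11.2299 = 45.1 ms.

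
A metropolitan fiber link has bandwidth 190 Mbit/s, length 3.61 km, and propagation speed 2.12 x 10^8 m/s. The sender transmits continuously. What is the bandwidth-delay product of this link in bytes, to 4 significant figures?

Propagation delay = 3610 / 212000000 = 1.70283e-05 s.
BDP = R × t_prop = 190000000 × 1.70283e-05 = 3235.38 bits.
In bytes: 3235.38/8 = 404.4 bytes.

404.4 bytes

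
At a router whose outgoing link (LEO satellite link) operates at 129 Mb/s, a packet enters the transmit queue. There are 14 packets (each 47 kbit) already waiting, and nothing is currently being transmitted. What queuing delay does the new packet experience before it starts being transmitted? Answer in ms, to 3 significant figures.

Each queued packet: L/R = 47000/129000000 = 0.364341 ms.
14 queued → 5.10078 ms.
Queuing delay = 5.10 ms.

5.10 ms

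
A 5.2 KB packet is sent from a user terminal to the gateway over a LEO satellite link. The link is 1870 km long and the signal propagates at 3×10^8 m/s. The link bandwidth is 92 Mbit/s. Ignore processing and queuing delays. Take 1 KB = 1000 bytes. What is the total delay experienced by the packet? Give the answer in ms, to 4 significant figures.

6.686 ms

L = 41600 bits.
Transmission delay = L/R = 41600 / 92000000 = 0.452174 ms.
Propagation delay = d/s = 1870000 m / 300000000 m/s = 6.23333 ms.
Total = 6.686 ms.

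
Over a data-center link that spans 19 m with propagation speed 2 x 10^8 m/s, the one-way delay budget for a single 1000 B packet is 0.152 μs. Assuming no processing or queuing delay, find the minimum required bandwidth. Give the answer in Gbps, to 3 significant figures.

140 Gbps

L = 8000 bits.
Propagation delay = 19 / 200000000 = 0.095 μs.
Transmission budget = 0.152 − 0.095 = 0.057 μs.
R ≥ L / t_tx = 8000 bits / 5.7e-08 s = 140 Gbps.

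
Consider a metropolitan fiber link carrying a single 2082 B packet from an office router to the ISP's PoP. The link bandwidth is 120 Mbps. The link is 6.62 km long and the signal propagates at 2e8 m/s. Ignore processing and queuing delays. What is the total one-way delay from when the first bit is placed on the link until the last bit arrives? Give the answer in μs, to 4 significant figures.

171.9 μs

L = 2082 × 8 = 16656 bits.
Transmission delay = L/R = 16656 / 120000000 = 138.8 μs.
Propagation delay = d/s = 6620 m / 200000000 m/s = 33.1 μs.
Total = 171.9 μs.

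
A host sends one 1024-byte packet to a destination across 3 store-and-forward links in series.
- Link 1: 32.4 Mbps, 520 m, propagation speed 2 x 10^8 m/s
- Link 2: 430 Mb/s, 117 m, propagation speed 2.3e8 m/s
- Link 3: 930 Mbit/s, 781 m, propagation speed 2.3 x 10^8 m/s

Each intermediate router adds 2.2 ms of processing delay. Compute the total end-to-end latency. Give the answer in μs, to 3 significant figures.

L = 1024 × 8 = 8192 bits.
Transmission delays (L/R per hop): 252.84, 19.0512, 8.8086 μs; sum = 280.699 μs.
Propagation delays (d/s per hop): 2.6, 0.508696, 3.39565 μs; sum = 6.50435 μs.
Processing at 2 router(s): 2 × 2.2 ms = 4400 μs.
End-to-end = 4690 μs.

4690 μs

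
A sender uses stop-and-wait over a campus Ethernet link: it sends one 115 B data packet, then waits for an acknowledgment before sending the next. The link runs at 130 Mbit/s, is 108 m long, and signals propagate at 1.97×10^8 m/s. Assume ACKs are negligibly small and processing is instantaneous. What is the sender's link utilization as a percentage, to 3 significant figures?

86.6 %

t_tx = L/R = 920/130000000 = 7.07692e-06 s.
t_prop = 108/197000000 = 5.48223e-07 s; RTT = 1.09645e-06 s.
Cycle = t_tx + RTT = 8.17337e-06 s.
Utilization = t_tx / cycle = 7.07692e-06/8.17337e-06 = 86.6 %.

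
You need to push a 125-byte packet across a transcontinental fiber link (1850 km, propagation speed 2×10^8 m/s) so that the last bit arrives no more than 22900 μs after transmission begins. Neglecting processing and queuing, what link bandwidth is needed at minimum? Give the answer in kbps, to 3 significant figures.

73.3 kbps

L = 1000 bits.
Propagation delay = 1850000 / 200000000 = 9250 μs.
Transmission budget = 22900 − 9250 = 13650 μs.
R ≥ L / t_tx = 1000 bits / 0.01365 s = 73.3 kbps.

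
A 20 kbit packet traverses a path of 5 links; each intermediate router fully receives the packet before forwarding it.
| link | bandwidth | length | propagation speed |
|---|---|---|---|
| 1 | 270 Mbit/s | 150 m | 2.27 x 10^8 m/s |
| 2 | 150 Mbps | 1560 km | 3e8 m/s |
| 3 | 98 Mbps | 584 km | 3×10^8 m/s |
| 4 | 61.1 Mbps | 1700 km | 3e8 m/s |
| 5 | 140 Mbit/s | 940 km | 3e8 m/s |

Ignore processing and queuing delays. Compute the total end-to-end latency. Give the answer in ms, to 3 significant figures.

16.8 ms

L = 20000 bits.
Transmission delays (L/R per hop): 0.0740741, 0.133333, 0.204082, 0.327332, 0.142857 ms; sum = 0.881678 ms.
Propagation delays (d/s per hop): 0.000660793, 5.2, 1.94667, 5.66667, 3.13333 ms; sum = 15.9473 ms.
End-to-end = 16.8 ms.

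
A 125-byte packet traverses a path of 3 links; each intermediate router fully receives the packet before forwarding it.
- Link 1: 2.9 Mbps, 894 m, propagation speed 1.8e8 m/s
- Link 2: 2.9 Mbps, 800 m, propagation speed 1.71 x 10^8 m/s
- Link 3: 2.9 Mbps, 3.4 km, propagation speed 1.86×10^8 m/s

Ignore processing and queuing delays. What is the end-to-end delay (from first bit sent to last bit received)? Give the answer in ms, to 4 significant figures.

L = 125 × 8 = 1000 bits.
Transmission delay per hop = L/R = 1000/2900000 = 0.344828 ms; 3 hops → 1.03448 ms.
Propagation delays (d/s per hop): 0.00496667, 0.00467836, 0.0182796 ms; sum = 0.0279246 ms.
End-to-end = 1.062 ms.

1.062 ms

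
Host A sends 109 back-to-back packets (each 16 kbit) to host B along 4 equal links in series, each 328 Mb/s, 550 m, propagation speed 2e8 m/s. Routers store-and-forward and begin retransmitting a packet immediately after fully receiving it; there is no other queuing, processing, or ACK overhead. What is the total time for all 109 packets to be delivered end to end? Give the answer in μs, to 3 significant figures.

Per-hop transmission t_tx = L/R = 16000/328000000 = 48.7805 μs.
Per-hop propagation t_prop = 550/200000000 = 2.75 μs.
Pipeline fill: first packet needs 4·t_tx to clear all hops; remaining 108 packets each add one t_tx.
Total = (4+109-1)·t_tx + 4·t_prop = 112·48.7805 + 4·2.75 = 5470 μs.

5470 μs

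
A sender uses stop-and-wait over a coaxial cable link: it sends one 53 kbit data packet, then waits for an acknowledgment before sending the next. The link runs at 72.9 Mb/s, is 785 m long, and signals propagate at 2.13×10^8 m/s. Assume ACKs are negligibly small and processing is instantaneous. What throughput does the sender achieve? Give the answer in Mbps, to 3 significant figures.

t_tx = L/R = 53000/72900000 = 0.000727023 s.
t_prop = 785/213000000 = 3.68545e-06 s; RTT = 7.37089e-06 s.
Cycle = t_tx + RTT = 0.000734394 s.
Throughput = L / cycle = 53000 / 0.000734394 = 72.2 Mbps.

72.2 Mbps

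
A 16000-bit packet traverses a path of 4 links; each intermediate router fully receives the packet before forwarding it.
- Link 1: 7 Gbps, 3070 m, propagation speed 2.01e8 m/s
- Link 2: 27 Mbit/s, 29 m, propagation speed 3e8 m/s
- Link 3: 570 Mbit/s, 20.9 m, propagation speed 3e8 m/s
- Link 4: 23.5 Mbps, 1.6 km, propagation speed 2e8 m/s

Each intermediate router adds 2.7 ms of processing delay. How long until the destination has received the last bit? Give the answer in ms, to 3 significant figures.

9.43 ms

Transmission delays (L/R per hop): 0.00228571, 0.592593, 0.0280702, 0.680851 ms; sum = 1.3038 ms.
Propagation delays (d/s per hop): 0.0152736, 9.66667e-05, 6.96667e-05, 0.008 ms; sum = 0.02344 ms.
Processing at 3 router(s): 3 × 2.7 ms = 8.1 ms.
End-to-end = 9.43 ms.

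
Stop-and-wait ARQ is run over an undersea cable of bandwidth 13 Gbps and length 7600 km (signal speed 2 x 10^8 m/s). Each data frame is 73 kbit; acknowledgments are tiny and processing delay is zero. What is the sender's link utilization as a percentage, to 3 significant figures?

0.00739 %

t_tx = L/R = 73000/13000000000 = 5.61538e-06 s.
t_prop = 7600000/200000000 = 0.038 s; RTT = 0.076 s.
Cycle = t_tx + RTT = 0.0760056 s.
Utilization = t_tx / cycle = 5.61538e-06/0.0760056 = 0.00739 %.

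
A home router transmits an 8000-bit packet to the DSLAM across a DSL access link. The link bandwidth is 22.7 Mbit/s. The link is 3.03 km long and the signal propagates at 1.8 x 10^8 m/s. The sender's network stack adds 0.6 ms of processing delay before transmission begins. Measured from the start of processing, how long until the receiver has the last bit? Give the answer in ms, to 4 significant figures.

Transmission delay = L/R = 8000 / 22700000 = 0.352423 ms.
Propagation delay = d/s = 3030 m / 180000000 m/s = 0.0168333 ms.
Plus processing delay 0.6 ms = 0.6 ms.
Total = 0.9693 ms.

0.9693 ms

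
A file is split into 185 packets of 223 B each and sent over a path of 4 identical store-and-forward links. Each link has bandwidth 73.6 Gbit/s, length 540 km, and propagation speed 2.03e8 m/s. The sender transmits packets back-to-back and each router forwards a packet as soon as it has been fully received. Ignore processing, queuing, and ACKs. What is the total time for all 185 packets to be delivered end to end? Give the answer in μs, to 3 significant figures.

10600 μs

Per-hop transmission t_tx = L/R = 1784/73600000000 = 0.0242391 μs.
Per-hop propagation t_prop = 540000/2.03e+08 = 2660.1 μs.
Pipeline fill: first packet needs 4·t_tx to clear all hops; remaining 184 packets each add one t_tx.
Total = (4+185-1)·t_tx + 4·t_prop = 188·0.0242391 + 4·2660.1 = 10600 μs.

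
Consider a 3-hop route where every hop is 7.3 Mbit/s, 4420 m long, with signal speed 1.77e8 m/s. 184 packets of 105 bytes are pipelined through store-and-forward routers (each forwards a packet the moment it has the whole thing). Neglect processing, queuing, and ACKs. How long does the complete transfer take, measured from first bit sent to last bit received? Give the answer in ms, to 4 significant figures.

21.48 ms

Per-hop transmission t_tx = L/R = 840/7300000 = 0.115068 ms.
Per-hop propagation t_prop = 4420/177000000 = 0.0249718 ms.
Pipeline fill: first packet needs 3·t_tx to clear all hops; remaining 183 packets each add one t_tx.
Total = (3+184-1)·t_tx + 3·t_prop = 186·0.115068 + 3·0.0249718 = 21.48 ms.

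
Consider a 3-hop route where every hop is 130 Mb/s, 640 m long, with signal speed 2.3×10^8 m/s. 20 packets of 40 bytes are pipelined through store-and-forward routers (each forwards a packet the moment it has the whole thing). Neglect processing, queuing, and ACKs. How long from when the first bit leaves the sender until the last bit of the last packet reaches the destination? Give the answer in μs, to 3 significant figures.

62.5 μs

Per-hop transmission t_tx = L/R = 320/130000000 = 2.46154 μs.
Per-hop propagation t_prop = 640/2.3e+08 = 2.78261 μs.
Pipeline fill: first packet needs 3·t_tx to clear all hops; remaining 19 packets each add one t_tx.
Total = (3+20-1)·t_tx + 3·t_prop = 22·2.46154 + 3·2.78261 = 62.5 μs.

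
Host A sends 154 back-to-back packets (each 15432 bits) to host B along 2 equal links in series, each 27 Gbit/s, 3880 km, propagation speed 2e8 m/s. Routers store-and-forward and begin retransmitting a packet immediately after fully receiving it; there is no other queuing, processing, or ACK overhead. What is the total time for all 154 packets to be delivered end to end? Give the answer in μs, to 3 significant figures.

38900 μs

Per-hop transmission t_tx = L/R = 15432/27000000000 = 0.571556 μs.
Per-hop propagation t_prop = 3880000/200000000 = 19400 μs.
Pipeline fill: first packet needs 2·t_tx to clear all hops; remaining 153 packets each add one t_tx.
Total = (2+154-1)·t_tx + 2·t_prop = 155·0.571556 + 2·19400 = 38900 μs.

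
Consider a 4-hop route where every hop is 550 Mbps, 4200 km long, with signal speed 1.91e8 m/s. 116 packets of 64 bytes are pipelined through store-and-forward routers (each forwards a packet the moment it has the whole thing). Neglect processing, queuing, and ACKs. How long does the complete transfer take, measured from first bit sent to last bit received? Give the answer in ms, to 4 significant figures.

Per-hop transmission t_tx = L/R = 512/550000000 = 0.000930909 ms.
Per-hop propagation t_prop = 4200000/191000000 = 21.9895 ms.
Pipeline fill: first packet needs 4·t_tx to clear all hops; remaining 115 packets each add one t_tx.
Total = (4+116-1)·t_tx + 4·t_prop = 119·0.000930909 + 4·21.9895 = 88.07 ms.

88.07 ms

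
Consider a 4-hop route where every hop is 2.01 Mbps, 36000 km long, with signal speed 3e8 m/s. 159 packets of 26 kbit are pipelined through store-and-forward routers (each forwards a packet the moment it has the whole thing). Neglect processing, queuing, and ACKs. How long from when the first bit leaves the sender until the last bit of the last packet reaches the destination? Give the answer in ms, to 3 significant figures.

Per-hop transmission t_tx = L/R = 26000/2.01e+06 = 12.9353 ms.
Per-hop propagation t_prop = 36000000/300000000 = 120 ms.
Pipeline fill: first packet needs 4·t_tx to clear all hops; remaining 158 packets each add one t_tx.
Total = (4+159-1)·t_tx + 4·t_prop = 162·12.9353 + 4·120 = 2580 ms.

2580 ms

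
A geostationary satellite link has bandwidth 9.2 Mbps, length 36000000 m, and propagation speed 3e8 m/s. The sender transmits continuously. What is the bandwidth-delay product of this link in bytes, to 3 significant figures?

138000 bytes

Propagation delay = 36000000 / 300000000 = 0.12 s.
BDP = R × t_prop = 9200000 × 0.12 = 1104000 bits.
In bytes: 1104000/8 = 138000 bytes.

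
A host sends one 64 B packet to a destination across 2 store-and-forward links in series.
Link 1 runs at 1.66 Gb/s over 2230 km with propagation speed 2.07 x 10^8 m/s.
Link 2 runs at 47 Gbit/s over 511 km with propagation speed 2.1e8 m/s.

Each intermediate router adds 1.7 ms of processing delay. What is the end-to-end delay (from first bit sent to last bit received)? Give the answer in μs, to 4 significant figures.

14910 μs

L = 64 × 8 = 512 bits.
Transmission delays (L/R per hop): 0.308434, 0.0108936 μs; sum = 0.319327 μs.
Propagation delays (d/s per hop): 10772.9, 2433.33 μs; sum = 13206.3 μs.
Processing at 1 router(s): 1 × 1.7 ms = 1700 μs.
End-to-end = 14910 μs.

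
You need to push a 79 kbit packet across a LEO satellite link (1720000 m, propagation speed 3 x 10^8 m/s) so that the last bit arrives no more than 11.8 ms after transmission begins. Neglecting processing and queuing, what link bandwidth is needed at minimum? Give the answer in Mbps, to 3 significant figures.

13.0 Mbps

Propagation delay = 1720000 / 300000000 = 5.73333 ms.
Transmission budget = 11.8 − 5.73333 = 6.06667 ms.
R ≥ L / t_tx = 79000 bits / 0.00606667 s = 13.0 Mbps.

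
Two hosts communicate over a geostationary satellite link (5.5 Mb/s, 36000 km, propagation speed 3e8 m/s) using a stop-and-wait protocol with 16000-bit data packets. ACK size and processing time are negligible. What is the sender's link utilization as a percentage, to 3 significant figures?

t_tx = L/R = 16000/5500000 = 0.00290909 s.
t_prop = 36000000/300000000 = 0.12 s; RTT = 0.24 s.
Cycle = t_tx + RTT = 0.242909 s.
Utilization = t_tx / cycle = 0.00290909/0.242909 = 1.20 %.

1.20 %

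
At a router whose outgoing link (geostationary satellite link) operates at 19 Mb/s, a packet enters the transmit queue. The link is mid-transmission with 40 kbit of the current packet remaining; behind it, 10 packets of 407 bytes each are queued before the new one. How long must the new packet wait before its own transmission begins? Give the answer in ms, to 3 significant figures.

Each queued packet: L/R = 3256/19000000 = 0.171368 ms.
10 queued → 1.71368 ms.
Plus remaining 40000 bits of current packet: 2.10526 ms.
Queuing delay = 3.82 ms.

3.82 ms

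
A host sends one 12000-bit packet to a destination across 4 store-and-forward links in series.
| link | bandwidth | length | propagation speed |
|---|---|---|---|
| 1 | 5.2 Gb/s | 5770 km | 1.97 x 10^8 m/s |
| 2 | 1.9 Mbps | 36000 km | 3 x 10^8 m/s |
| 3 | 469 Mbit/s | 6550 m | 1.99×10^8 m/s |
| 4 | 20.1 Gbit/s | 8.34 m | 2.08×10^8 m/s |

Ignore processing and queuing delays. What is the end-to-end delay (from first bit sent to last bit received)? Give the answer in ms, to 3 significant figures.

Transmission delays (L/R per hop): 0.00230769, 6.31579, 0.0255864, 0.000597015 ms; sum = 6.34428 ms.
Propagation delays (d/s per hop): 29.2893, 120, 0.0329146, 4.00962e-05 ms; sum = 149.322 ms.
End-to-end = 156 ms.

156 ms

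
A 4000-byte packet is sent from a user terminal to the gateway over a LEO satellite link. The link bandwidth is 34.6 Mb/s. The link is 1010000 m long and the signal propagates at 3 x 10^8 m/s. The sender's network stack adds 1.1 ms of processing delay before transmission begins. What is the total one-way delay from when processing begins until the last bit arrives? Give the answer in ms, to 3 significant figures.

5.39 ms

L = 4000 × 8 = 32000 bits.
Transmission delay = L/R = 32000 / 34600000 = 0.924855 ms.
Propagation delay = d/s = 1010000 m / 300000000 m/s = 3.36667 ms.
Plus processing delay 1.1 ms = 1.1 ms.
Total = 5.39 ms.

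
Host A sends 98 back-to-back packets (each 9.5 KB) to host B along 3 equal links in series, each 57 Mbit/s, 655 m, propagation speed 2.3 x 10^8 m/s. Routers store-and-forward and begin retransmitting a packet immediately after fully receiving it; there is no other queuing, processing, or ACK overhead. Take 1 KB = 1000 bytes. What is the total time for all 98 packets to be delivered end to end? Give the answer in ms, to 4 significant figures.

Per-hop transmission t_tx = L/R = 76000/57000000 = 1.33333 ms.
Per-hop propagation t_prop = 655/2.3e+08 = 0.00284783 ms.
Pipeline fill: first packet needs 3·t_tx to clear all hops; remaining 97 packets each add one t_tx.
Total = (3+98-1)·t_tx + 3·t_prop = 100·1.33333 + 3·0.00284783 = 133.3 ms.

133.3 ms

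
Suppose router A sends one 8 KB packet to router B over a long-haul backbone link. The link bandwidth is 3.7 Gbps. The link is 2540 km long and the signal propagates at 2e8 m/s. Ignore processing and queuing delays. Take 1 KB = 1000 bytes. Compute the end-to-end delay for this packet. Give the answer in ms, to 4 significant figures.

L = 64000 bits.
Transmission delay = L/R = 64000 / 3700000000 = 0.0172973 ms.
Propagation delay = d/s = 2540000 m / 200000000 m/s = 12.7 ms.
Total = 12.72 ms.

12.72 ms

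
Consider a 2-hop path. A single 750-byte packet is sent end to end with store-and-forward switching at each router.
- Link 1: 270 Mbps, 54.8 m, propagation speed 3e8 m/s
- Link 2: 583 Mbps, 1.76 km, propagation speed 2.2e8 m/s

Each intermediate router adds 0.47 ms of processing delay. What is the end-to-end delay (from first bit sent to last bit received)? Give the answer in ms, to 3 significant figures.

0.511 ms

L = 750 × 8 = 6000 bits.
Transmission delays (L/R per hop): 0.0222222, 0.0102916 ms; sum = 0.0325138 ms.
Propagation delays (d/s per hop): 0.000182667, 0.008 ms; sum = 0.00818267 ms.
Processing at 1 router(s): 1 × 0.47 ms = 0.47 ms.
End-to-end = 0.511 ms.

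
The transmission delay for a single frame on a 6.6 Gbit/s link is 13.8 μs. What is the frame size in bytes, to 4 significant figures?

L = R × t_tx = 6600000000 b/s × 1.38e-05 s = 91080 bits.
In bytes: 91080 / 8 = 11390 bytes.

11390 bytes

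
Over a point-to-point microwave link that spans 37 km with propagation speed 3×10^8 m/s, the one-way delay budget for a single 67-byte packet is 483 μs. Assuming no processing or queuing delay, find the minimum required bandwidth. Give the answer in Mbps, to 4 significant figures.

L = 536 bits.
Propagation delay = 37000 / 300000000 = 123.333 μs.
Transmission budget = 483 − 123.333 = 359.667 μs.
R ≥ L / t_tx = 536 bits / 0.000359667 s = 1.490 Mbps.

1.490 Mbps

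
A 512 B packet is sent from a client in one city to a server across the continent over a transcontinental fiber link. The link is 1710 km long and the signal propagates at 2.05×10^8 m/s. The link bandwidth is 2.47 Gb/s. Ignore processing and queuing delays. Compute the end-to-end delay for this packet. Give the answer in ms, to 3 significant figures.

L = 512 × 8 = 4096 bits.
Transmission delay = L/R = 4096 / 2470000000 = 0.0016583 ms.
Propagation delay = d/s = 1710000 m / 2.05e+08 m/s = 8.34146 ms.
Total = 8.34 ms.

8.34 ms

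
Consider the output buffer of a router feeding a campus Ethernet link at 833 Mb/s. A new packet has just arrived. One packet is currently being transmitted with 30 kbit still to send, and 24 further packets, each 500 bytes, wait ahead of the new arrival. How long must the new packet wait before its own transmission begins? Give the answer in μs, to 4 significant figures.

151.3 μs

Each queued packet: L/R = 4000/833000000 = 4.80192 μs.
24 queued → 115.246 μs.
Plus remaining 30000 bits of current packet: 36.0144 μs.
Queuing delay = 151.3 μs.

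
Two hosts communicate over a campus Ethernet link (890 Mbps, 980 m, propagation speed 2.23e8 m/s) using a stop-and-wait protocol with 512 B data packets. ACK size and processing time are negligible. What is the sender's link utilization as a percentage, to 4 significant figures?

t_tx = L/R = 4096/890000000 = 4.60225e-06 s.
t_prop = 980/223000000 = 4.39462e-06 s; RTT = 8.78924e-06 s.
Cycle = t_tx + RTT = 1.33915e-05 s.
Utilization = t_tx / cycle = 4.60225e-06/1.33915e-05 = 34.37 %.

34.37 %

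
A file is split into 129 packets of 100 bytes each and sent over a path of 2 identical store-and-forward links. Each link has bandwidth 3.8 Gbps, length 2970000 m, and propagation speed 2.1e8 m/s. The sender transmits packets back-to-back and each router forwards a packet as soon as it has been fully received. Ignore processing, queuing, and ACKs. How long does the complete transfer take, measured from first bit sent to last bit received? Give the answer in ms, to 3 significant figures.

Per-hop transmission t_tx = L/R = 800/3800000000 = 0.000210526 ms.
Per-hop propagation t_prop = 2970000/210000000 = 14.1429 ms.
Pipeline fill: first packet needs 2·t_tx to clear all hops; remaining 128 packets each add one t_tx.
Total = (2+129-1)·t_tx + 2·t_prop = 130·0.000210526 + 2·14.1429 = 28.3 ms.

28.3 ms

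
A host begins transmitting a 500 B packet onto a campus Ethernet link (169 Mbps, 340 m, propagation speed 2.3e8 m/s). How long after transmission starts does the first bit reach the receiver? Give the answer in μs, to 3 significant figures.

First bit experiences only propagation delay: d/s = 340/2.3e+08 = 1.48 μs.

1.48 μs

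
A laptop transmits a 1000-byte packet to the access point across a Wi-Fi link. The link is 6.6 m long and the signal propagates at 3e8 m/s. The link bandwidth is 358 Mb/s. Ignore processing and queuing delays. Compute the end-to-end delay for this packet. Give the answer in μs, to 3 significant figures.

22.4 μs

L = 1000 × 8 = 8000 bits.
Transmission delay = L/R = 8000 / 358000000 = 22.3464 μs.
Propagation delay = d/s = 6.6 m / 300000000 m/s = 0.022 μs.
Total = 22.4 μs.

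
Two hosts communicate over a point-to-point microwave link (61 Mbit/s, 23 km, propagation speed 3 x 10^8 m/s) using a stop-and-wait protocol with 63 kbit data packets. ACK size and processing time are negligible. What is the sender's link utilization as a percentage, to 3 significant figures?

t_tx = L/R = 63000/61000000 = 0.00103279 s.
t_prop = 23000/300000000 = 7.66667e-05 s; RTT = 0.000153333 s.
Cycle = t_tx + RTT = 0.00118612 s.
Utilization = t_tx / cycle = 0.00103279/0.00118612 = 87.1 %.

87.1 %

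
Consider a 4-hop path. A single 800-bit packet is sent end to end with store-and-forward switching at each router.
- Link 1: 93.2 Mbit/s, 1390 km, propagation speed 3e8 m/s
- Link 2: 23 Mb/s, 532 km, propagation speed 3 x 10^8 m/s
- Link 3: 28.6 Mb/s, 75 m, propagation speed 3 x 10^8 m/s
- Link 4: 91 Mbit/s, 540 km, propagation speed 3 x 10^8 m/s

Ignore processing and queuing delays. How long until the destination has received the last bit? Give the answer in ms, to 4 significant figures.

8.287 ms

Transmission delays (L/R per hop): 0.00858369, 0.0347826, 0.027972, 0.00879121 ms; sum = 0.0801295 ms.
Propagation delays (d/s per hop): 4.63333, 1.77333, 0.00025, 1.8 ms; sum = 8.20692 ms.
End-to-end = 8.287 ms.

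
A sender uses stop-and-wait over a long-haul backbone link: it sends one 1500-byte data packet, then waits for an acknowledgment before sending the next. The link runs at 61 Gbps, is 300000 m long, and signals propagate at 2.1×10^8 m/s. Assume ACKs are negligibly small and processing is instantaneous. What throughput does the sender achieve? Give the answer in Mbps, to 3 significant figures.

4.20 Mbps

t_tx = L/R = 12000/61000000000 = 1.96721e-07 s.
t_prop = 300000/210000000 = 0.00142857 s; RTT = 0.00285714 s.
Cycle = t_tx + RTT = 0.00285734 s.
Throughput = L / cycle = 12000 / 0.00285734 = 4.20 Mbps.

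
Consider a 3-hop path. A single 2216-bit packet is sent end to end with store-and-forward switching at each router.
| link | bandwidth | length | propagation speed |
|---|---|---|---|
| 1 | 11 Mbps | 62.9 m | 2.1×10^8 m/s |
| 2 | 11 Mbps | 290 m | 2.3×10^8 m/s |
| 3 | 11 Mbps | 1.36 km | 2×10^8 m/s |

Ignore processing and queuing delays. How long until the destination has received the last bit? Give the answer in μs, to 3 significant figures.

Transmission delay per hop = L/R = 2216/11000000 = 201.455 μs; 3 hops → 604.364 μs.
Propagation delays (d/s per hop): 0.299524, 1.26087, 6.8 μs; sum = 8.36039 μs.
End-to-end = 613 μs.

613 μs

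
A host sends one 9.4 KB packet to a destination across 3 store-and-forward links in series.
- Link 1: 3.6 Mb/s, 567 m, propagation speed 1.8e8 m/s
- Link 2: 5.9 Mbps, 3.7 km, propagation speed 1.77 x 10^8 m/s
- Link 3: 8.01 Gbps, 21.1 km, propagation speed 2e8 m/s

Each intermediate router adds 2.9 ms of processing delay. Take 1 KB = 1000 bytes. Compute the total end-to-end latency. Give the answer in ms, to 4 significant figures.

39.57 ms

L = 75200 bits.
Transmission delays (L/R per hop): 20.8889, 12.7458, 0.00938826 ms; sum = 33.644 ms.
Propagation delays (d/s per hop): 0.00315, 0.020904, 0.1055 ms; sum = 0.129554 ms.
Processing at 2 router(s): 2 × 2.9 ms = 5.8 ms.
End-to-end = 39.57 ms.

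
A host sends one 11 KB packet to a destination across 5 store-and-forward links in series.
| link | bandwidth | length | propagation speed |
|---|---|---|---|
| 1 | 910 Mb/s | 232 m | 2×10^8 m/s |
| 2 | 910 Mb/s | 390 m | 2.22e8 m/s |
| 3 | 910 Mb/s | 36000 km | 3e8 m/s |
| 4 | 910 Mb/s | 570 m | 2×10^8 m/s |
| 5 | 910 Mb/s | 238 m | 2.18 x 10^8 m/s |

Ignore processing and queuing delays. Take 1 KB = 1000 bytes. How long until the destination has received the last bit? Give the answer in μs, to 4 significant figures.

L = 88000 bits.
Transmission delay per hop = L/R = 88000/910000000 = 96.7033 μs; 5 hops → 483.516 μs.
Propagation delays (d/s per hop): 1.16, 1.75676, 120000, 2.85, 1.09174 μs; sum = 120007 μs.
End-to-end = 120500 μs.

120500 μs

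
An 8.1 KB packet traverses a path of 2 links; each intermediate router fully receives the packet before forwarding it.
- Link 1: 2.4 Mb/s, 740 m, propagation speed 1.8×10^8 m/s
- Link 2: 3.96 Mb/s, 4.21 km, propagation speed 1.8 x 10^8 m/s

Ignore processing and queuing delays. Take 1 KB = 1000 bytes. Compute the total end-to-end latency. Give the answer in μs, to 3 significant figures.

43400 μs

L = 64800 bits.
Transmission delays (L/R per hop): 27000, 16363.6 μs; sum = 43363.6 μs.
Propagation delays (d/s per hop): 4.11111, 23.3889 μs; sum = 27.5 μs.
End-to-end = 43400 μs.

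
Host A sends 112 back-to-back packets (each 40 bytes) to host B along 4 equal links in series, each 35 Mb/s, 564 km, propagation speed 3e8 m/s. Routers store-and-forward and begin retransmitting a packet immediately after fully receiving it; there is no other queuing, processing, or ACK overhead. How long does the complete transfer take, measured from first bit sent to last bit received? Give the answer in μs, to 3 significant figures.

Per-hop transmission t_tx = L/R = 320/35000000 = 9.14286 μs.
Per-hop propagation t_prop = 564000/300000000 = 1880 μs.
Pipeline fill: first packet needs 4·t_tx to clear all hops; remaining 111 packets each add one t_tx.
Total = (4+112-1)·t_tx + 4·t_prop = 115·9.14286 + 4·1880 = 8570 μs.

8570 μs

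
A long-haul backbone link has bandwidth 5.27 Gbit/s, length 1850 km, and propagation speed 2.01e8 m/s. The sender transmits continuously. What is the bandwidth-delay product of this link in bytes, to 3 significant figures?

Propagation delay = 1850000 / 2.01e+08 = 0.00920398 s.
BDP = R × t_prop = 5270000000 × 0.00920398 = 48505000 bits.
In bytes: 48505000/8 = 6060000 bytes.

6060000 bytes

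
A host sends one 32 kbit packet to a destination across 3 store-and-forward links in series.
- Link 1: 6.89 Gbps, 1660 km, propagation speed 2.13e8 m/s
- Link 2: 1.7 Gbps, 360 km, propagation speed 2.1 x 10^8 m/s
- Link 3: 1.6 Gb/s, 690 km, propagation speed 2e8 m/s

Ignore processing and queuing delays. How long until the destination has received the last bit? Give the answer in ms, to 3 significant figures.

13.0 ms

L = 32000 bits.
Transmission delays (L/R per hop): 0.00464441, 0.0188235, 0.02 ms; sum = 0.0434679 ms.
Propagation delays (d/s per hop): 7.79343, 1.71429, 3.45 ms; sum = 12.9577 ms.
End-to-end = 13.0 ms.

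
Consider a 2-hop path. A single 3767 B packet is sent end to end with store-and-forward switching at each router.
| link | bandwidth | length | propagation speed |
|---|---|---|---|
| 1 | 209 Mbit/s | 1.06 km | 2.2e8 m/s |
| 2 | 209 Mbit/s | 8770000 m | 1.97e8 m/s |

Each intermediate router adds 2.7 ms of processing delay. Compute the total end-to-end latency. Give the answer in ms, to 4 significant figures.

47.51 ms

L = 3767 × 8 = 30136 bits.
Transmission delay per hop = L/R = 30136/209000000 = 0.144191 ms; 2 hops → 0.288383 ms.
Propagation delays (d/s per hop): 0.00481818, 44.5178 ms; sum = 44.5226 ms.
Processing at 1 router(s): 1 × 2.7 ms = 2.7 ms.
End-to-end = 47.51 ms.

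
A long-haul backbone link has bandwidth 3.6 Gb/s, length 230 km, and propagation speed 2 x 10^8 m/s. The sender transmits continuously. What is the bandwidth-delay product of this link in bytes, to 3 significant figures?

Propagation delay = 230000 / 200000000 = 0.00115 s.
BDP = R × t_prop = 3600000000 × 0.00115 = 4140000 bits.
In bytes: 4140000/8 = 518000 bytes.

518000 bytes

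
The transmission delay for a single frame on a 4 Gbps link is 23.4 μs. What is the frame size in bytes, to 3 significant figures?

11700 bytes

L = R × t_tx = 4000000000 b/s × 2.34e-05 s = 93600 bits.
In bytes: 93600 / 8 = 11700 bytes.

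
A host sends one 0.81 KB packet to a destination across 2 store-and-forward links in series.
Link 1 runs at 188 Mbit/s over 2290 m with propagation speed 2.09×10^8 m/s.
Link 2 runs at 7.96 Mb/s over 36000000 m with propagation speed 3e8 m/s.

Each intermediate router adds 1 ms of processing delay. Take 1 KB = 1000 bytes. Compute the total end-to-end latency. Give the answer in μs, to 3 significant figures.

122000 μs

L = 6480 bits.
Transmission delays (L/R per hop): 34.4681, 814.07 μs; sum = 848.538 μs.
Propagation delays (d/s per hop): 10.9569, 120000 μs; sum = 120011 μs.
Processing at 1 router(s): 1 × 1 ms = 1000 μs.
End-to-end = 122000 μs.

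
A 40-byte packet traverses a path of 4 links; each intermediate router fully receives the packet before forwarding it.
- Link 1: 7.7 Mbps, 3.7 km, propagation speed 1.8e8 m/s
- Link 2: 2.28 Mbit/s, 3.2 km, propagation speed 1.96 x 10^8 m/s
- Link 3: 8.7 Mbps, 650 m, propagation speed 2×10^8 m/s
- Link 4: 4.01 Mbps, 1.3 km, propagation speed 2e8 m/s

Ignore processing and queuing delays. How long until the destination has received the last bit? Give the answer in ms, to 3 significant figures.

L = 40 × 8 = 320 bits.
Transmission delays (L/R per hop): 0.0415584, 0.140351, 0.0367816, 0.0798005 ms; sum = 0.298491 ms.
Propagation delays (d/s per hop): 0.0205556, 0.0163265, 0.00325, 0.0065 ms; sum = 0.0466321 ms.
End-to-end = 0.345 ms.

0.345 ms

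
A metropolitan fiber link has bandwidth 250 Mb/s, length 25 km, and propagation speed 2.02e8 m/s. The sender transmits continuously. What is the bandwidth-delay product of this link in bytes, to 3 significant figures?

Propagation delay = 25000 / 202000000 = 0.000123762 s.
BDP = R × t_prop = 250000000 × 0.000123762 = 30940.6 bits.
In bytes: 30940.6/8 = 3870 bytes.

3870 bytes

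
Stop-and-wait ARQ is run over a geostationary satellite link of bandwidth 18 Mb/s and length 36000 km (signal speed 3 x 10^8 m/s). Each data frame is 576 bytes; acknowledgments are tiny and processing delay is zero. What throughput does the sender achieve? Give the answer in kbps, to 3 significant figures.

t_tx = L/R = 4608/18000000 = 0.000256 s.
t_prop = 36000000/300000000 = 0.12 s; RTT = 0.24 s.
Cycle = t_tx + RTT = 0.240256 s.
Throughput = L / cycle = 4608 / 0.240256 = 19.2 kbps.

19.2 kbps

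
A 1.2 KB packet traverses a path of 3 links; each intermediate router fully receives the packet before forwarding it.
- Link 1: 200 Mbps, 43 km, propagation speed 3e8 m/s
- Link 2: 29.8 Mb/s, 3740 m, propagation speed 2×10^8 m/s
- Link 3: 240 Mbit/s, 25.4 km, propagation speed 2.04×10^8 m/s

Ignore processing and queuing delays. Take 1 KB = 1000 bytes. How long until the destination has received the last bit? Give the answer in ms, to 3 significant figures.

0.697 ms

L = 9600 bits.
Transmission delays (L/R per hop): 0.048, 0.322148, 0.04 ms; sum = 0.410148 ms.
Propagation delays (d/s per hop): 0.143333, 0.0187, 0.12451 ms; sum = 0.286543 ms.
End-to-end = 0.697 ms.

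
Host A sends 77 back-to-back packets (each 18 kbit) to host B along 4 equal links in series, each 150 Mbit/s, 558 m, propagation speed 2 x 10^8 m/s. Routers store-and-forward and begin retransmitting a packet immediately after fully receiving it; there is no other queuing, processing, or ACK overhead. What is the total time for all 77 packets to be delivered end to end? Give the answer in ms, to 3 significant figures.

9.61 ms

Per-hop transmission t_tx = L/R = 18000/150000000 = 0.12 ms.
Per-hop propagation t_prop = 558/200000000 = 0.00279 ms.
Pipeline fill: first packet needs 4·t_tx to clear all hops; remaining 76 packets each add one t_tx.
Total = (4+77-1)·t_tx + 4·t_prop = 80·0.12 + 4·0.00279 = 9.61 ms.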